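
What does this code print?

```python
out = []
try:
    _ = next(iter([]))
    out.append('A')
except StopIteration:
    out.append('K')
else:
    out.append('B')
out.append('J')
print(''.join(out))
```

Execution trace: 'K' (except StopIteration) → 'J' (after the try/except). Output: KJ

Answer: KJ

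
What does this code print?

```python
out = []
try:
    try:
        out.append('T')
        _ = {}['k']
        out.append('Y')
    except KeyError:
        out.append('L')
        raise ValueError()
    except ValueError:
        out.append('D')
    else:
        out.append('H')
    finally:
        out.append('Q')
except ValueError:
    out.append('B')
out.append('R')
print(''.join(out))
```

Execution trace: 'T' (inner try body) → 'L' (inner except KeyError) → 'Q' (inner finally) → 'B' (outer except ValueError) → 'R' (after the try/except). Output: TLQBR

Answer: TLQBR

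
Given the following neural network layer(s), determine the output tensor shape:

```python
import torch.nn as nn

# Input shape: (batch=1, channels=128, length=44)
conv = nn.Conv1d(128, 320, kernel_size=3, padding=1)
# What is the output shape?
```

Input: (1, 128, 44) -> Output: (1, 320, 44)

Answer: (1, 320, 44)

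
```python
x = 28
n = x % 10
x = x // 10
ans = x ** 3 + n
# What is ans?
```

Trace:
`x = 28` → x = 28
`n = x % 10` → n = 8
`x = x // 10` → x = 2
`ans = x ** 3 + n` → ans = 16
So ans = 16

Answer: 16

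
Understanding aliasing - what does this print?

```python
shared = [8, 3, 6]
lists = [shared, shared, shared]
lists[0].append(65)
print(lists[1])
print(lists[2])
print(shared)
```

Key concept: list of same reference.
Step by step:
`shared = [8, 3, 6]` → shared = [8, 3, 6]
`lists = [shared, shared, shared]` → lists = [[8, 3, 6], [8, 3, 6], [8, 3, 6]]
`lists[0].append(65)` → shared = [8, 3, 6, 65]; lists = [[8, 3, 6, 65], [8, 3, 6, 65], [8, 3, 6, 65]]
`print(lists[1])` → prints [8, 3, 6, 65]
`print(lists[2])` → prints [8, 3, 6, 65]
`print(shared)` → prints [8, 3, 6, 65]

Answer:
[8, 3, 6, 65]
[8, 3, 6, 65]
[8, 3, 6, 65]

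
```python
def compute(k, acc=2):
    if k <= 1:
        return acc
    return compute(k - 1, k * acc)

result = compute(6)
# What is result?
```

Accumulator trace (n, acc): (6, 2) -> (5, 12) -> (4, 60) -> (3, 240) -> (2, 720) -> (1, 1440) -> return 1440

Answer: 1440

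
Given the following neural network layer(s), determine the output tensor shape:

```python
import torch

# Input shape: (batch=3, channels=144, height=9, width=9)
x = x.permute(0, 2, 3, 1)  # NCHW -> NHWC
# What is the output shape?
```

Input: (3, 144, 9, 9) -> Output: (3, 9, 9, 144)

Answer: (3, 9, 9, 144)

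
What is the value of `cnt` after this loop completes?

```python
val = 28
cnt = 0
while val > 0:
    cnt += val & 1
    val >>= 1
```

Count set bits in 28 (binary: 0b11100)
`cnt` takes the values: 0 → 1 → 2 → 3

Answer: 3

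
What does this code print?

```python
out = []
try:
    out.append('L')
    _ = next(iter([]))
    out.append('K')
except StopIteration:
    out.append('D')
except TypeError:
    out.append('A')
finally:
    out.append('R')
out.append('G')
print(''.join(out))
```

Execution trace: 'L' (try body) → 'D' (except StopIteration) → 'R' (finally) → 'G' (after the try/except). Output: LDRG

Answer: LDRG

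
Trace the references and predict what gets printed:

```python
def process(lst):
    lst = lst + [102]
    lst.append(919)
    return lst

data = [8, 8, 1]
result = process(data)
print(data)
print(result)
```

Key concept: rebinding parameter vs mutation.
Step by step:
`data = [8, 8, 1]` → data = [8, 8, 1]
`result = process(data)` → result = [8, 8, 1, 102, 919]
`print(data)` → prints [8, 8, 1]
`print(result)` → prints [8, 8, 1, 102, 919]

Answer:
[8, 8, 1]
[8, 8, 1, 102, 919]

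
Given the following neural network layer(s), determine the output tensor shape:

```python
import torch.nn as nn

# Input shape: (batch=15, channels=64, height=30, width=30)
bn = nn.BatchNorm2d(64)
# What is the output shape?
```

Input: (15, 64, 30, 30) -> Output: (15, 64, 30, 30)

Answer: (15, 64, 30, 30)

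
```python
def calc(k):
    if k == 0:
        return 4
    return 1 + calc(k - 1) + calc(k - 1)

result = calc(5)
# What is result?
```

calc(k) = 1 + 2·calc(k-1), calc(0)=4. Closed form: (4+1)·2^5 - 1 = 159.

Answer: 159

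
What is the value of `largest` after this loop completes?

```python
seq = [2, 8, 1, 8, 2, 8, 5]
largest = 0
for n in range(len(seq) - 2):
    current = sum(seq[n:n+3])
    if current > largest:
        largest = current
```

Max sum of 3-element window in [2, 8, 1, 8, 2, 8, 5]
`largest` takes the values: 0 → 11 → 17 → 18

Answer: 18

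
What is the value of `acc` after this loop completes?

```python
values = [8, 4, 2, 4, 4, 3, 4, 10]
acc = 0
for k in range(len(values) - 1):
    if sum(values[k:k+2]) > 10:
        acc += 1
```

Count windows with sum > 10
`acc` takes the values: 0 → 1 → 2

Answer: 2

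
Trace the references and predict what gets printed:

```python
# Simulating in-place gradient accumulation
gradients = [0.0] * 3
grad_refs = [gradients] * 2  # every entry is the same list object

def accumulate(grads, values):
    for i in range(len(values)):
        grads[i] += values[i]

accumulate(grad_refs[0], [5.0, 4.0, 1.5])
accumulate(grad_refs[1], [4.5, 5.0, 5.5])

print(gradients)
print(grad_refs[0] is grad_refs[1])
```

Key concept: gradient accumulation aliasing.
Step by step:
`gradients = [0.0] * 3` → gradients = [0.0, 0.0, 0.0]
`grad_refs = [gradients] * 2` → grad_refs = [[0.0, 0.0, 0.0], [0.0, 0.0, 0.0]]
`accumulate(grad_refs[0], [5.0, 4.0, 1.5])` → gradients = [5.0, 4.0, 1.5]; grad_refs = [[5.0, 4.0, 1.5], [5.0, 4.0, 1.5]]
`accumulate(grad_refs[1], [4.5, 5.0, 5.5])` → gradients = [9.5, 9.0, 7.0]; grad_refs = [[9.5, 9.0, 7.0], [9.5, 9.0, 7.0]]
`print(gradients)` → prints [9.5, 9.0, 7.0]
`print(grad_refs[0] is grad_refs[1])` → prints True

Answer:
[9.5, 9.0, 7.0]
True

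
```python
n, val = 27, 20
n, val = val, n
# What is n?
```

Trace:
`n, val = 27, 20` → n = 27; val = 20
`n, val = val, n` → n = 20; val = 27
So n = 20

Answer: 20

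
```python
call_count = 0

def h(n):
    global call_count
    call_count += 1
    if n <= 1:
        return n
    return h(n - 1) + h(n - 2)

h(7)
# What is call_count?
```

Calls(n) = 1 + Calls(n-1) + Calls(n-2); Calls(0)=Calls(1)=1. For n=7 this gives 41.

Answer: 41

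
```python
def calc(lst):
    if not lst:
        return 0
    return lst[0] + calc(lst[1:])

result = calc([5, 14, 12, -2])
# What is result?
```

5 + 14 + 12 + (-2) + 0 = 29

Answer: 29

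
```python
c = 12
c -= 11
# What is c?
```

Trace:
`c = 12` → c = 12
`c -= 11` → c = 1
So c = 1

Answer: 1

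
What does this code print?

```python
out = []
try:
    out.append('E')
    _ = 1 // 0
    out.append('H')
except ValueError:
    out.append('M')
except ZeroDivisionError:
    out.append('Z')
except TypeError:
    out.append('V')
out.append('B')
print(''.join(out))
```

Execution trace: 'E' (try body) → 'Z' (except ZeroDivisionError) → 'B' (after the try/except). Output: EZB

Answer: EZB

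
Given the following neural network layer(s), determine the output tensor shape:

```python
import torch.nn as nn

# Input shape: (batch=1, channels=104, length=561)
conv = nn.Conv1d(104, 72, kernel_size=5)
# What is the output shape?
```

Input: (1, 104, 561) -> Output: (1, 72, 557)

Answer: (1, 72, 557)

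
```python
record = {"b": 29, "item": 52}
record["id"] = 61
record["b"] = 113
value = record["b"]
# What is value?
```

Trace:
`record = {"b": 29, "item": 52}` → record = {'b': 29, 'item': 52}
`record["id"] = 61` → record = {'b': 29, 'item': 52, 'id': 61}
`record["b"] = 113` → record = {'b': 113, 'item': 52, 'id': 61}
`value = record["b"]` → value = 113
So value = 113

Answer: 113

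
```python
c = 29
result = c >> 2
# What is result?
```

Trace:
`c = 29` → c = 29
`result = c >> 2` → result = 7
So result = 7

Answer: 7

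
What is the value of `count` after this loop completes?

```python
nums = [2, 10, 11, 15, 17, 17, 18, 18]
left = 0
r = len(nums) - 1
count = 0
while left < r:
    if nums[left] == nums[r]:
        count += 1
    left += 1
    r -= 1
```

Count matching pairs from ends
`count` takes the values: 0

Answer: 0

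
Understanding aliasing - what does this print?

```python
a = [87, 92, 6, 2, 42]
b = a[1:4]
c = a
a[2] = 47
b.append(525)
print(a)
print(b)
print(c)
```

Key concept: slice vs alias.
Step by step:
`a = [87, 92, 6, 2, 42]` → a = [87, 92, 6, 2, 42]
`b = a[1:4]` → b = [92, 6, 2]
`c = a` → c = [87, 92, 6, 2, 42] (same object as a)
`a[2] = 47` → a = [87, 92, 47, 2, 42] (same object as c); c = [87, 92, 47, 2, 42] (same object as a)
`b.append(525)` → b = [92, 6, 2, 525]
`print(a)` → prints [87, 92, 47, 2, 42]
`print(b)` → prints [92, 6, 2, 525]
`print(c)` → prints [87, 92, 47, 2, 42]

Answer:
[87, 92, 47, 2, 42]
[92, 6, 2, 525]
[87, 92, 47, 2, 42]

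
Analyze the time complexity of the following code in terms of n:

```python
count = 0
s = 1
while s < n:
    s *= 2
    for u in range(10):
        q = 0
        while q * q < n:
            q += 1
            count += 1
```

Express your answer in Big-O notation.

Each loop level contributes: log n × 1 × √n. Multiplying the contributions gives O(√n log n).

Answer: O(√n log n)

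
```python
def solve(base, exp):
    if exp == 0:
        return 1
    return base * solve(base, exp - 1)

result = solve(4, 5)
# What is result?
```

solve(4, 5) = 4 * 4 * 4 * 4 * 4 = 1024

Answer: 1024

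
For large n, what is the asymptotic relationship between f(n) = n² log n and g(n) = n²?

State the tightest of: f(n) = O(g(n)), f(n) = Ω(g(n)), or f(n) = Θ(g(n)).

n² log n vs n²: f(n) = Ω(g(n)) but not O(g(n)) — n² log n grows strictly faster than n².

Answer: f(n) = Ω(g(n)) but not O(g(n)) — n² log n grows strictly faster than n².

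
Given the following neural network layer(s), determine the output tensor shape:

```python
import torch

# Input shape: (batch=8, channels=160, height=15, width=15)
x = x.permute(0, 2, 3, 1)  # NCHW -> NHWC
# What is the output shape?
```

Input: (8, 160, 15, 15) -> Output: (8, 15, 15, 160)

Answer: (8, 15, 15, 160)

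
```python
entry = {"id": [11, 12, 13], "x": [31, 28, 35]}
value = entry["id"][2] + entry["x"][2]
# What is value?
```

Trace:
`entry = {"id": [11, 12, 13], "x": [31, 28, 35]}` → entry = {'id': [11, 12, 13], 'x': [31, 28, 35]}
`value = entry["id"][2] + entry["x"][2]` → value = 48
So value = 48

Answer: 48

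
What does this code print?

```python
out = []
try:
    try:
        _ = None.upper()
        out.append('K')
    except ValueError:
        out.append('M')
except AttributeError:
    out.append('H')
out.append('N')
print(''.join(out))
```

Execution trace: 'H' (outer except AttributeError) → 'N' (after the try/except). Output: HN

Answer: HN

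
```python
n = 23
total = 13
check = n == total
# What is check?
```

Trace:
`n = 23` → n = 23
`total = 13` → total = 13
`check = n == total` → check = False
So check = False

Answer: False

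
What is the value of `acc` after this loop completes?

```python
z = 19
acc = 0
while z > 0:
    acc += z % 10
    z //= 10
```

Sum digits of 19
`acc` takes the values: 0 → 9 → 10

Answer: 10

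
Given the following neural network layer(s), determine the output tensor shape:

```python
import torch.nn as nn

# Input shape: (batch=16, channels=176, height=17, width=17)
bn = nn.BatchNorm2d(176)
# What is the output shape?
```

Input: (16, 176, 17, 17) -> Output: (16, 176, 17, 17)

Answer: (16, 176, 17, 17)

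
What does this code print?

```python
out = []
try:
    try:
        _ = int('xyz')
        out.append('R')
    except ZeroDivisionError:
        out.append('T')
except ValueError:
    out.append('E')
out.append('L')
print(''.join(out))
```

Execution trace: 'E' (outer except ValueError) → 'L' (after the try/except). Output: EL

Answer: EL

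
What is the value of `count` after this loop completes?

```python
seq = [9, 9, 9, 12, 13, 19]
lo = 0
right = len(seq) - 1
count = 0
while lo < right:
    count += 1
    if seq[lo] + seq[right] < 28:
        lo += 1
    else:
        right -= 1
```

Steps to find pair summing to 28
`count` takes the values: 0 → 1 → 2 → 3 → 4 → 5

Answer: 5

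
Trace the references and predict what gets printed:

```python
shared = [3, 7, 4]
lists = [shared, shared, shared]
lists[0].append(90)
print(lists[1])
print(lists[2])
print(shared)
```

Key concept: list of same reference.
Step by step:
`shared = [3, 7, 4]` → shared = [3, 7, 4]
`lists = [shared, shared, shared]` → lists = [[3, 7, 4], [3, 7, 4], [3, 7, 4]]
`lists[0].append(90)` → shared = [3, 7, 4, 90]; lists = [[3, 7, 4, 90], [3, 7, 4, 90], [3, 7, 4, 90]]
`print(lists[1])` → prints [3, 7, 4, 90]
`print(lists[2])` → prints [3, 7, 4, 90]
`print(shared)` → prints [3, 7, 4, 90]

Answer:
[3, 7, 4, 90]
[3, 7, 4, 90]
[3, 7, 4, 90]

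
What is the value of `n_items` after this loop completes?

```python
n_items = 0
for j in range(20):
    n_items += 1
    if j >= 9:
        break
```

Loop breaks when j reaches 9, n_items is 10
`n_items` takes the values: 0 → 1 → 2 → 3 → 4 → 5 → 6 → 7 → 8 → 9 → 10

Answer: 10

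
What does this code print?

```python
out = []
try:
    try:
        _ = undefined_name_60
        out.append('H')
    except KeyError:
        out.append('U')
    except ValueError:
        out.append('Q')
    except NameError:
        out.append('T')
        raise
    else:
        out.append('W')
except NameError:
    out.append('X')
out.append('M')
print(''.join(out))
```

Execution trace: 'T' (inner except NameError) → 'X' (outer except NameError) → 'M' (after the try/except). Output: TXM

Answer: TXM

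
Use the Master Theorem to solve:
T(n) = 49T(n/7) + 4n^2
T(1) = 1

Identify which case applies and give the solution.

a=49, b=7, f(n)=4n^2. log_7(49) = 2. Since c=2 = 2, Case 2 applies: T(n) = Θ(n^log_b(a) · log n) = O(n^2 log n).

Answer: O(n^2 log n) - Case 2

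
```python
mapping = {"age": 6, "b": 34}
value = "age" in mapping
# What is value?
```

Trace:
`mapping = {"age": 6, "b": 34}` → mapping = {'age': 6, 'b': 34}
`value = "age" in mapping` → value = True
So value = True

Answer: True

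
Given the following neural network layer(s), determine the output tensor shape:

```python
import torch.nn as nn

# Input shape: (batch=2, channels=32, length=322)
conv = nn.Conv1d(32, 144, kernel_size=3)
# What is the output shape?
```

Input: (2, 32, 322) -> Output: (2, 144, 320)

Answer: (2, 144, 320)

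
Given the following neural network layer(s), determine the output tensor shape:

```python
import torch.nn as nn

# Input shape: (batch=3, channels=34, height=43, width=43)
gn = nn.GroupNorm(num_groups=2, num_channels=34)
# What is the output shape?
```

Input: (3, 34, 43, 43) -> Output: (3, 34, 43, 43)

Answer: (3, 34, 43, 43)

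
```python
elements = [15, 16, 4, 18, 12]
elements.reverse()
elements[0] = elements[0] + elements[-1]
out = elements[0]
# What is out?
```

Trace:
`elements = [15, 16, 4, 18, 12]` → elements = [15, 16, 4, 18, 12]
`elements.reverse()` → elements = [12, 18, 4, 16, 15]
`elements[0] = elements[0] + elements[-1]` → elements = [27, 18, 4, 16, 15]
`out = elements[0]` → out = 27
So out = 27

Answer: 27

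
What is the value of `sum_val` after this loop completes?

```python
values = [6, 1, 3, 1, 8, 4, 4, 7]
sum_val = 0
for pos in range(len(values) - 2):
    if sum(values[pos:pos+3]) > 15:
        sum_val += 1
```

Count windows with sum > 15
`sum_val` takes the values: 0 → 1

Answer: 1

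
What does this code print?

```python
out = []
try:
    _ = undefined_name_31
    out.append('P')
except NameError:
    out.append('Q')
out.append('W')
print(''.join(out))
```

Execution trace: 'Q' (except NameError) → 'W' (after the try/except). Output: QW

Answer: QW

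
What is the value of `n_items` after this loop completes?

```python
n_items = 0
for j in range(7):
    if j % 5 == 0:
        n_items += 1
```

Count numbers divisible by 5 in range(7)
`n_items` takes the values: 0 → 1 → 2

Answer: 2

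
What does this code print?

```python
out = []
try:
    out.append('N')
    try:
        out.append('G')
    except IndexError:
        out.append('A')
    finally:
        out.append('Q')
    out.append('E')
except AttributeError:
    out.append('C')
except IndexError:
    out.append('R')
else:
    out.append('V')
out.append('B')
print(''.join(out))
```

Execution trace: 'N' (try body) → 'G' (inner try body, no exception) → 'Q' (inner finally) → 'E' (try body, no exception) → 'V' (else) → 'B' (after the try/except). Output: NGQEVB

Answer: NGQEVB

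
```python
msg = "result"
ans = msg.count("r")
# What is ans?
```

Trace:
`msg = "result"` → msg = 'result'
`ans = msg.count("r")` → ans = 1
So ans = 1

Answer: 1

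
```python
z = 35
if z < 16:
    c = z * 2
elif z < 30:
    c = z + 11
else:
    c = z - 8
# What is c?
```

Trace:
`z = 35` → z = 35
`if z < 16: ...` → z < 16 is False, z < 30 is False, take else branch → c = 27
So c = 27

Answer: 27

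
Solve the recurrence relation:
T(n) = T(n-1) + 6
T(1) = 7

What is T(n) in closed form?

Unrolling: T(n) = T(1) + 6·(n-1) = 7 + 6(n-1) = 6n + 1.

Answer: T(n) = 6n + 1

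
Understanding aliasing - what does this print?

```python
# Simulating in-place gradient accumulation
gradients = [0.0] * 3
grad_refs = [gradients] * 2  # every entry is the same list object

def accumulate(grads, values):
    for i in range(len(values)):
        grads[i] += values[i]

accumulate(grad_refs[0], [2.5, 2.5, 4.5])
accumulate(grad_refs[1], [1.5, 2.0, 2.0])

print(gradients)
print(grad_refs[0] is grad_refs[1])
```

Key concept: gradient accumulation aliasing.
Step by step:
`gradients = [0.0] * 3` → gradients = [0.0, 0.0, 0.0]
`grad_refs = [gradients] * 2` → grad_refs = [[0.0, 0.0, 0.0], [0.0, 0.0, 0.0]]
`accumulate(grad_refs[0], [2.5, 2.5, 4.5])` → gradients = [2.5, 2.5, 4.5]; grad_refs = [[2.5, 2.5, 4.5], [2.5, 2.5, 4.5]]
`accumulate(grad_refs[1], [1.5, 2.0, 2.0])` → gradients = [4.0, 4.5, 6.5]; grad_refs = [[4.0, 4.5, 6.5], [4.0, 4.5, 6.5]]
`print(gradients)` → prints [4.0, 4.5, 6.5]
`print(grad_refs[0] is grad_refs[1])` → prints True

Answer:
[4.0, 4.5, 6.5]
True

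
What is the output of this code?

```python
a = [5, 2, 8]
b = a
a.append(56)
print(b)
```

Key concept: basic list aliasing.
Step by step:
`a = [5, 2, 8]` → a = [5, 2, 8]
`b = a` → b = [5, 2, 8] (same object as a)
`a.append(56)` → a = [5, 2, 8, 56] (same object as b); b = [5, 2, 8, 56] (same object as a)
`print(b)` → prints [5, 2, 8, 56]

Answer: [5, 2, 8, 56]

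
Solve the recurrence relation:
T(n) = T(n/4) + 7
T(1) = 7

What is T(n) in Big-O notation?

Each step divides n by 4 and adds 7. After log_4(n) steps we reach T(1)=7. So T(n) = 7·log_4(n) + 7 = O(log n).

Answer: O(log n)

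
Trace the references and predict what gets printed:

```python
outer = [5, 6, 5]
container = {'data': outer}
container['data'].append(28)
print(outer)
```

Key concept: dict holds reference to list.
Step by step:
`outer = [5, 6, 5]` → outer = [5, 6, 5]
`container = {'data': outer}` → container = {'data': [5, 6, 5]}
`container['data'].append(28)` → outer = [5, 6, 5, 28]; container = {'data': [5, 6, 5, 28]}
`print(outer)` → prints [5, 6, 5, 28]

Answer: [5, 6, 5, 28]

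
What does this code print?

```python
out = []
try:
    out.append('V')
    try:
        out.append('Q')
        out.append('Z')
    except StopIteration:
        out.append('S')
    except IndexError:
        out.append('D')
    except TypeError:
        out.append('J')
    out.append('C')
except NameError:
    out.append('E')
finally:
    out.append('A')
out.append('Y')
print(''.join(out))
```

Execution trace: 'V' (try body) → 'Q' (inner try body) → 'Z' (inner try body, no exception) → 'C' (try body, no exception) → 'A' (finally) → 'Y' (after the try/except). Output: VQZCAY

Answer: VQZCAY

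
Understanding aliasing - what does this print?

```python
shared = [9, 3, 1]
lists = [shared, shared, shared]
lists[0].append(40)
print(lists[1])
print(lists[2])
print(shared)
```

Key concept: list of same reference.
Step by step:
`shared = [9, 3, 1]` → shared = [9, 3, 1]
`lists = [shared, shared, shared]` → lists = [[9, 3, 1], [9, 3, 1], [9, 3, 1]]
`lists[0].append(40)` → shared = [9, 3, 1, 40]; lists = [[9, 3, 1, 40], [9, 3, 1, 40], [9, 3, 1, 40]]
`print(lists[1])` → prints [9, 3, 1, 40]
`print(lists[2])` → prints [9, 3, 1, 40]
`print(shared)` → prints [9, 3, 1, 40]

Answer:
[9, 3, 1, 40]
[9, 3, 1, 40]
[9, 3, 1, 40]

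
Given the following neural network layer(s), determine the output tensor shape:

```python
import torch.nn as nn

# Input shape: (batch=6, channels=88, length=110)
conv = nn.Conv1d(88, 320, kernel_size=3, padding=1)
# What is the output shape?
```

Input: (6, 88, 110) -> Output: (6, 320, 110)

Answer: (6, 320, 110)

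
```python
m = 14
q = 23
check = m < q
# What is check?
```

Trace:
`m = 14` → m = 14
`q = 23` → q = 23
`check = m < q` → check = True
So check = True

Answer: True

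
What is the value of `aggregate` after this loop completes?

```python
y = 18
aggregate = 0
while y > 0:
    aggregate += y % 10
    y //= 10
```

Sum digits of 18
`aggregate` takes the values: 0 → 8 → 9

Answer: 9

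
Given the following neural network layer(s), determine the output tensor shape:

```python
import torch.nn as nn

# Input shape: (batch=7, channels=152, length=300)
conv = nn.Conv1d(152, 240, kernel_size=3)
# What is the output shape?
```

Input: (7, 152, 300) -> Output: (7, 240, 298)

Answer: (7, 240, 298)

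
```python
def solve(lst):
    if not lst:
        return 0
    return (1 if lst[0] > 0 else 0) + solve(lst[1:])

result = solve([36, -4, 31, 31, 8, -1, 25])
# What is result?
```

Count of positive elements in [36, -4, 31, 31, 8, -1, 25] = 5

Answer: 5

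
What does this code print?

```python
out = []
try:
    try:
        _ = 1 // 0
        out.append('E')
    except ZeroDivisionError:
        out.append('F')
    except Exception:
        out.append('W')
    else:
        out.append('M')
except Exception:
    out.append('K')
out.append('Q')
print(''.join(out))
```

Execution trace: 'F' (inner except ZeroDivisionError) → 'Q' (after the try/except). Output: FQ

Answer: FQ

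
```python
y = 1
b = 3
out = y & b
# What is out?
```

Trace:
`y = 1` → y = 1
`b = 3` → b = 3
`out = y & b` → out = 1
So out = 1

Answer: 1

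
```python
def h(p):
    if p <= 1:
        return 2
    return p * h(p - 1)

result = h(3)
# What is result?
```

h(3) = 3 * 2 * 2 = 12

Answer: 12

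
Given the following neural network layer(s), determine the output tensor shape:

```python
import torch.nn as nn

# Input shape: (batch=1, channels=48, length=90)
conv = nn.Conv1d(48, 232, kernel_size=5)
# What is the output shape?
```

Input: (1, 48, 90) -> Output: (1, 232, 86)

Answer: (1, 232, 86)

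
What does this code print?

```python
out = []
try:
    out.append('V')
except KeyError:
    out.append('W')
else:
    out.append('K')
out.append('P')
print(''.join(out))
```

Execution trace: 'V' (try body, no exception) → 'K' (else) → 'P' (after the try/except). Output: VKP

Answer: VKP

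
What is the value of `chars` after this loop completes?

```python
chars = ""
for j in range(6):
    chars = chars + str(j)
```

Concatenate digits 0 to 5
`chars` takes the values: "" → "0" → "01" → "012" → "0123" → "01234" → "012345"

Answer: "012345"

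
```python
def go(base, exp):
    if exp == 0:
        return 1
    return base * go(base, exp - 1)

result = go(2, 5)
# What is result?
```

go(2, 5) = 2 * 2 * 2 * 2 * 2 = 32

Answer: 32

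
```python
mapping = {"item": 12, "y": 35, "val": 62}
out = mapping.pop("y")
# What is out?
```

Trace:
`mapping = {"item": 12, "y": 35, "val": 62}` → mapping = {'item': 12, 'y': 35, 'val': 62}
`out = mapping.pop("y")` → mapping = {'item': 12, 'val': 62}; out = 35
So out = 35

Answer: 35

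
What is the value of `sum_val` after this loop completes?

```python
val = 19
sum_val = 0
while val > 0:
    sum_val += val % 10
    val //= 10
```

Sum digits of 19
`sum_val` takes the values: 0 → 9 → 10

Answer: 10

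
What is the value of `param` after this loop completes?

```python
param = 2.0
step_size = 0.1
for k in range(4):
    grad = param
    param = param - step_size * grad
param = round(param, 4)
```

Gradient descent: w = 2.0 * (1 - 0.1)^4
`param` takes the values: 2.0 → 1.8 → 1.62 → 1.458 → 1.3122

Answer: 1.3122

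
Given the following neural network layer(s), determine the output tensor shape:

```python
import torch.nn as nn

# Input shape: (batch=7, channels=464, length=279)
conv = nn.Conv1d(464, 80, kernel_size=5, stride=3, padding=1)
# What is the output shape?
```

Input: (7, 464, 279) -> Output: (7, 80, 93)

Answer: (7, 80, 93)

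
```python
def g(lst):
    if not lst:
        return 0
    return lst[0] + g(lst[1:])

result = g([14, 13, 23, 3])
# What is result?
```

14 + 13 + 23 + 3 + 0 = 53

Answer: 53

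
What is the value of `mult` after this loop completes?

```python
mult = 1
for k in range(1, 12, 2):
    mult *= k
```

Product of 1, 3, 5, ... up to 11
`mult` takes the values: 1 → 3 → 15 → 105 → 945 → 10395

Answer: 10395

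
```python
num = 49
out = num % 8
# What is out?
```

Trace:
`num = 49` → num = 49
`out = num % 8` → out = 1
So out = 1

Answer: 1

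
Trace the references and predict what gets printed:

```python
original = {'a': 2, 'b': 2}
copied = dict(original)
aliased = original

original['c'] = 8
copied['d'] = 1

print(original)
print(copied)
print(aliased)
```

Key concept: dict() creates copy, assignment creates alias.
Step by step:
`original = {'a': 2, 'b': 2}` → original = {'a': 2, 'b': 2}
`copied = dict(original)` → copied = {'a': 2, 'b': 2}
`aliased = original` → aliased = {'a': 2, 'b': 2} (same object as original)
`original['c'] = 8` → original = {'a': 2, 'b': 2, 'c': 8} (same object as aliased); aliased = {'a': 2, 'b': 2, 'c': 8} (same object as original)
`copied['d'] = 1` → copied = {'a': 2, 'b': 2, 'd': 1}
`print(original)` → prints {'a': 2, 'b': 2, 'c': 8}
`print(copied)` → prints {'a': 2, 'b': 2, 'd': 1}
`print(aliased)` → prints {'a': 2, 'b': 2, 'c': 8}

Answer:
{'a': 2, 'b': 2, 'c': 8}
{'a': 2, 'b': 2, 'd': 1}
{'a': 2, 'b': 2, 'c': 8}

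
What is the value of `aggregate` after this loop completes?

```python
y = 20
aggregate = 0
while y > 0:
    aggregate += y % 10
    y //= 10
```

Sum digits of 20
`aggregate` takes the values: 0 → 2

Answer: 2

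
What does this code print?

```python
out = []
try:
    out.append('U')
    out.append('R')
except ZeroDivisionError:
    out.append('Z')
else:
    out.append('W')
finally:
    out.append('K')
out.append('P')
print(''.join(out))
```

Execution trace: 'U' (try body) → 'R' (try body, no exception) → 'W' (else) → 'K' (finally) → 'P' (after the try/except). Output: URWKP

Answer: URWKP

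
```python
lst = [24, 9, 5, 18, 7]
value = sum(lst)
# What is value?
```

Trace:
`lst = [24, 9, 5, 18, 7]` → lst = [24, 9, 5, 18, 7]
`value = sum(lst)` → value = 63
So value = 63

Answer: 63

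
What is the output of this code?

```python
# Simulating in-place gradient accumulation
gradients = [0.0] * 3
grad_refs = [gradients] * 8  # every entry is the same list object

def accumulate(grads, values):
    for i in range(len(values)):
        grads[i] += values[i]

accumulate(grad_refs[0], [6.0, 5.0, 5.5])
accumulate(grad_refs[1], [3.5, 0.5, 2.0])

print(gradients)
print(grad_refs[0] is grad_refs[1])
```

Key concept: gradient accumulation aliasing.
Step by step:
`gradients = [0.0] * 3` → gradients = [0.0, 0.0, 0.0]
`grad_refs = [gradients] * 8` → grad_refs = [[0.0, 0.0, 0.0], [0.0, 0.0, 0.0], [0.0, 0.0, 0.0], [0.0, 0.0, 0.0], [0.0, 0.0, 0.0], [0.0, 0.0, 0.0], [0.0, 0.0, 0.0], [0.0, 0.0, 0.0]]
`accumulate(grad_refs[0], [6.0, 5.0, 5.5])` → gradients = [6.0, 5.0, 5.5]; grad_refs = [[6.0, 5.0, 5.5], [6.0, 5.0, 5.5], [6.0, 5.0, 5.5], [6.0, 5.0, 5.5], [6.0, 5.0, 5.5], [6.0, 5.0, 5.5], [6.0, 5.0, 5.5], [6.0, 5.0, 5.5]]
`accumulate(grad_refs[1], [3.5, 0.5, 2.0])` → gradients = [9.5, 5.5, 7.5]; grad_refs = [[9.5, 5.5, 7.5], [9.5, 5.5, 7.5], [9.5, 5.5, 7.5], [9.5, 5.5, 7.5], [9.5, 5.5, 7.5], [9.5, 5.5, 7.5], [9.5, 5.5, 7.5], [9.5, 5.5, 7.5]]
`print(gradients)` → prints [9.5, 5.5, 7.5]
`print(grad_refs[0] is grad_refs[1])` → prints True

Answer:
[9.5, 5.5, 7.5]
True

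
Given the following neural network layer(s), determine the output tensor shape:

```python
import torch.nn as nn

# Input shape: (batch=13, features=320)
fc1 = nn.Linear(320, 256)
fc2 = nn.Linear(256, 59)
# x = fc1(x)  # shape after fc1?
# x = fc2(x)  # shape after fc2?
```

Input: (13, 320) -> after fc1: (13, 256) -> Output: (13, 59)

Answer: (13, 59)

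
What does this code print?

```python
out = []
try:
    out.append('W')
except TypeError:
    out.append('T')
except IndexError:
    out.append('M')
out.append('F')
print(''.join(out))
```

Execution trace: 'W' (try body, no exception) → 'F' (after the try/except). Output: WF

Answer: WF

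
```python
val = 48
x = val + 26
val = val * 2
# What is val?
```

Trace:
`val = 48` → val = 48
`x = val + 26` → x = 74
`val = val * 2` → val = 96
So val = 96

Answer: 96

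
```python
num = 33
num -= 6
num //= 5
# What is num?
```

Trace:
`num = 33` → num = 33
`num -= 6` → num = 27
`num //= 5` → num = 5
So num = 5

Answer: 5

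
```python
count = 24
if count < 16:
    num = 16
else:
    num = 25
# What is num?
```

Trace:
`count = 24` → count = 24
`if count < 16: ...` → count < 16 is False, take else branch → num = 25
So num = 25

Answer: 25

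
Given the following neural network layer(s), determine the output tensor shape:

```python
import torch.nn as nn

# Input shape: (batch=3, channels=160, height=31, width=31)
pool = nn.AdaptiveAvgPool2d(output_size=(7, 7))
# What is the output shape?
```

Input: (3, 160, 31, 31) -> Output: (3, 160, 7, 7)

Answer: (3, 160, 7, 7)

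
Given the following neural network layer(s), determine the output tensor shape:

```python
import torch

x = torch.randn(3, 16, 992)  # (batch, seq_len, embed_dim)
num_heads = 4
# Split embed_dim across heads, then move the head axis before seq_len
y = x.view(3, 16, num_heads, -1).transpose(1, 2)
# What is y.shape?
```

Input: (3, 16, 992) -> head_dim = 992 // 4 = 248; after view: (3, 16, 4, 248) -> after transpose(1, 2): (3, 4, 16, 248) -> Output: (3, 4, 16, 248)

Answer: (3, 4, 16, 248)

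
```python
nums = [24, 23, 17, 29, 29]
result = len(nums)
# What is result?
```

Trace:
`nums = [24, 23, 17, 29, 29]` → nums = [24, 23, 17, 29, 29]
`result = len(nums)` → result = 5
So result = 5

Answer: 5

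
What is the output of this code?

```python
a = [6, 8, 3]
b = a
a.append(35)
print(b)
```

Key concept: basic list aliasing.
Step by step:
`a = [6, 8, 3]` → a = [6, 8, 3]
`b = a` → b = [6, 8, 3] (same object as a)
`a.append(35)` → a = [6, 8, 3, 35] (same object as b); b = [6, 8, 3, 35] (same object as a)
`print(b)` → prints [6, 8, 3, 35]

Answer: [6, 8, 3, 35]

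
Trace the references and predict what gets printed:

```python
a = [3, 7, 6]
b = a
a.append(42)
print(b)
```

Key concept: basic list aliasing.
Step by step:
`a = [3, 7, 6]` → a = [3, 7, 6]
`b = a` → b = [3, 7, 6] (same object as a)
`a.append(42)` → a = [3, 7, 6, 42] (same object as b); b = [3, 7, 6, 42] (same object as a)
`print(b)` → prints [3, 7, 6, 42]

Answer: [3, 7, 6, 42]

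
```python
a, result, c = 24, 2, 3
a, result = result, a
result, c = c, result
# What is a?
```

Trace:
`a, result, c = 24, 2, 3` → a = 24; result = 2; c = 3
`a, result = result, a` → a = 2; result = 24
`result, c = c, result` → result = 3; c = 24
So a = 2

Answer: 2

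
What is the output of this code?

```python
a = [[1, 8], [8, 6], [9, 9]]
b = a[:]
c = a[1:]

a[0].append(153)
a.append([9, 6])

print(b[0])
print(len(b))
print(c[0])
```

Key concept: slice with nested mutation.
Step by step:
`a = [[1, 8], [8, 6], [9, 9]]` → a = [[1, 8], [8, 6], [9, 9]]
`b = a[:]` → b = [[1, 8], [8, 6], [9, 9]]
`c = a[1:]` → c = [[8, 6], [9, 9]]
`a[0].append(153)` → a = [[1, 8, 153], [8, 6], [9, 9]]; b = [[1, 8, 153], [8, 6], [9, 9]]
`a.append([9, 6])` → a = [[1, 8, 153], [8, 6], [9, 9], [9, 6]]
`print(b[0])` → prints [1, 8, 153]
`print(len(b))` → prints 3
`print(c[0])` → prints [8, 6]

Answer:
[1, 8, 153]
3
[8, 6]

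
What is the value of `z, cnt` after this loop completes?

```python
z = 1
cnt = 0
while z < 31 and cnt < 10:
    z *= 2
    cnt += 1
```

Double until >= 31 or 10 iterations
`z, cnt` takes the values: (1, 0) → (2, 0) → (2, 1) → (4, 1) → (4, 2) → (8, 2) → (8, 3) → (16, 3) → (16, 4) → (32, 4) → (32, 5)

Answer: 32, 5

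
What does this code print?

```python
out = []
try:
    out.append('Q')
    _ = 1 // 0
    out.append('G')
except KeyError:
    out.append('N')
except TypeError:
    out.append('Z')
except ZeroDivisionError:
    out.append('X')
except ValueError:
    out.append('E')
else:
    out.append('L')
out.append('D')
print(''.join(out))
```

Execution trace: 'Q' (try body) → 'X' (except ZeroDivisionError) → 'D' (after the try/except). Output: QXD

Answer: QXD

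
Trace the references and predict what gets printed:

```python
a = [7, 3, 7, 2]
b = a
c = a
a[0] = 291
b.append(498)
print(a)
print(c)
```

Key concept: multiple aliases.
Step by step:
`a = [7, 3, 7, 2]` → a = [7, 3, 7, 2]
`b = a` → b = [7, 3, 7, 2] (same object as a)
`c = a` → c = [7, 3, 7, 2] (same object as a, b)
`a[0] = 291` → a = [291, 3, 7, 2] (same object as b, c); b = [291, 3, 7, 2] (same object as a, c); c = [291, 3, 7, 2] (same object as a, b)
`b.append(498)` → a = [291, 3, 7, 2, 498] (same object as b, c); b = [291, 3, 7, 2, 498] (same object as a, c); c = [291, 3, 7, 2, 498] (same object as a, b)
`print(a)` → prints [291, 3, 7, 2, 498]
`print(c)` → prints [291, 3, 7, 2, 498]

Answer:
[291, 3, 7, 2, 498]
[291, 3, 7, 2, 498]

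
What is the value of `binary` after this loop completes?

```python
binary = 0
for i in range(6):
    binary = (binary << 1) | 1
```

Build 6 consecutive 1-bits: 0b111111
`binary` takes the values: 0 → 1 → 3 → 7 → 15 → 31 → 63

Answer: 63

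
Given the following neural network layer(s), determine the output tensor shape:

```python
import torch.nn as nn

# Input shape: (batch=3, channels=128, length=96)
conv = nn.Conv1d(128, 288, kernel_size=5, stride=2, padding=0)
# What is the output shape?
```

Input: (3, 128, 96) -> Output: (3, 288, 46)

Answer: (3, 288, 46)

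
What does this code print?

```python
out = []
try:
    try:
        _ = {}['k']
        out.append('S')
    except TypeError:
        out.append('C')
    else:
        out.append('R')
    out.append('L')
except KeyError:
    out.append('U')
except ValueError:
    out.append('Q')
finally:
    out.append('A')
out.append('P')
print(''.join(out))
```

Execution trace: 'U' (except KeyError) → 'A' (finally) → 'P' (after the try/except). Output: UAP

Answer: UAP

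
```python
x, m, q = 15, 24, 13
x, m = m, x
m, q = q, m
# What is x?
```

Trace:
`x, m, q = 15, 24, 13` → x = 15; m = 24; q = 13
`x, m = m, x` → x = 24; m = 15
`m, q = q, m` → m = 13; q = 15
So x = 24

Answer: 24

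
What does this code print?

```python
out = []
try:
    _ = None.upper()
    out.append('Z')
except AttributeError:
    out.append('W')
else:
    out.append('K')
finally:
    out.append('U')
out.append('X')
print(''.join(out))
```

Execution trace: 'W' (except AttributeError) → 'U' (finally) → 'X' (after the try/except). Output: WUX

Answer: WUX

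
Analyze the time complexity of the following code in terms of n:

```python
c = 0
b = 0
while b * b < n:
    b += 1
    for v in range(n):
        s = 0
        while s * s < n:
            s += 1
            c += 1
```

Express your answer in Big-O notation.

Each loop level contributes: √n × n × √n. Multiplying the contributions gives O(n^2).

Answer: O(n^2)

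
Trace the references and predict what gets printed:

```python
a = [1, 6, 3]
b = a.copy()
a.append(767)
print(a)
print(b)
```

Key concept: list.copy() creates independent copy.
Step by step:
`a = [1, 6, 3]` → a = [1, 6, 3]
`b = a.copy()` → b = [1, 6, 3]
`a.append(767)` → a = [1, 6, 3, 767]
`print(a)` → prints [1, 6, 3, 767]
`print(b)` → prints [1, 6, 3]

Answer:
[1, 6, 3, 767]
[1, 6, 3]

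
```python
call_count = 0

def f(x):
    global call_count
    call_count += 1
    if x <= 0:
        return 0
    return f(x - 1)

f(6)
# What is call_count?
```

Linear recursion stepping by 1: 7 calls from x=6 down to ≤0.

Answer: 7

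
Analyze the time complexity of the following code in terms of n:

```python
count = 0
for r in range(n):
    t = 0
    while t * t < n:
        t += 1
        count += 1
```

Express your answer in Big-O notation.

Each loop level contributes: n × √n. Multiplying the contributions gives O(n√n).

Answer: O(n√n)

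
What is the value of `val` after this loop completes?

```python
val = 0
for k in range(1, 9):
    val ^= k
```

XOR of 1 to 8
`val` takes the values: 0 → 1 → 3 → 0 → 4 → 1 → 7 → 0 → 8

Answer: 8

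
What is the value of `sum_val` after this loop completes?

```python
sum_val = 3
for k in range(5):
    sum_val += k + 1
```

Start at 3, add 1 to 5 = 18
`sum_val` takes the values: 3 → 4 → 6 → 9 → 13 → 18

Answer: 18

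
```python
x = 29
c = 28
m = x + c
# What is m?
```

Trace:
`x = 29` → x = 29
`c = 28` → c = 28
`m = x + c` → m = 57
So m = 57

Answer: 57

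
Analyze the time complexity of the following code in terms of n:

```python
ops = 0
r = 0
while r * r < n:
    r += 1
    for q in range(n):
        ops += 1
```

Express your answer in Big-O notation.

Each loop level contributes: √n × n. Multiplying the contributions gives O(n√n).

Answer: O(n√n)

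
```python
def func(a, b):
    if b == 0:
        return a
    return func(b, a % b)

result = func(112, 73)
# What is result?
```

func(112, 73) -> func(73, 39) -> func(39, 34) -> func(34, 5) -> func(5, 4) -> func(4, 1) -> func(1, 0) -> 1

Answer: 1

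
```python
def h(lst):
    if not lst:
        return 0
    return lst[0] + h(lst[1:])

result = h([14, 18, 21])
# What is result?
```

14 + 18 + 21 + 0 = 53

Answer: 53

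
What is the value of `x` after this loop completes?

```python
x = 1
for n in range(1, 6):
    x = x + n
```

Start at 1, add 1 through 5
`x` takes the values: 1 → 2 → 4 → 7 → 11 → 16

Answer: 16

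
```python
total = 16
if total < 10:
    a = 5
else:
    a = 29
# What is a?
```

Trace:
`total = 16` → total = 16
`if total < 10: ...` → total < 10 is False, take else branch → a = 29
So a = 29

Answer: 29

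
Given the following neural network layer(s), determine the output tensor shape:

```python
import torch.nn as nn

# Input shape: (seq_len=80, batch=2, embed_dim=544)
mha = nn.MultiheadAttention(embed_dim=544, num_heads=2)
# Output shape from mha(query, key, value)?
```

Input: (80, 2, 544) -> Output: (80, 2, 544)

Answer: (80, 2, 544)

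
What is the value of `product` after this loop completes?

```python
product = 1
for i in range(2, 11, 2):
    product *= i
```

Product of even numbers 2 to 10
`product` takes the values: 1 → 2 → 8 → 48 → 384 → 3840

Answer: 3840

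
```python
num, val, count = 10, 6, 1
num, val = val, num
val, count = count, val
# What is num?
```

Trace:
`num, val, count = 10, 6, 1` → num = 10; val = 6; count = 1
`num, val = val, num` → num = 6; val = 10
`val, count = count, val` → val = 1; count = 10
So num = 6

Answer: 6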